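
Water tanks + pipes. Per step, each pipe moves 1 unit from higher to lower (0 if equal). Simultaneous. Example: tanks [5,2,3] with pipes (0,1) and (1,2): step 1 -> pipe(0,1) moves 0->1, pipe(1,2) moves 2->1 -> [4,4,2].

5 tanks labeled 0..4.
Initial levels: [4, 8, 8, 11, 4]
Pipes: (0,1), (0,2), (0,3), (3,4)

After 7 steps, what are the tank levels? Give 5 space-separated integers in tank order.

Answer: 5 8 8 8 6

Derivation:
Step 1: flows [1->0,2->0,3->0,3->4] -> levels [7 7 7 9 5]
Step 2: flows [0=1,0=2,3->0,3->4] -> levels [8 7 7 7 6]
Step 3: flows [0->1,0->2,0->3,3->4] -> levels [5 8 8 7 7]
Step 4: flows [1->0,2->0,3->0,3=4] -> levels [8 7 7 6 7]
Step 5: flows [0->1,0->2,0->3,4->3] -> levels [5 8 8 8 6]
Step 6: flows [1->0,2->0,3->0,3->4] -> levels [8 7 7 6 7]
  -> period-2 cycle: step 6 state = step 4 state
  -> state at step 7: (7-4) mod 2 = 1, same as step 5 -> [5 8 8 8 6]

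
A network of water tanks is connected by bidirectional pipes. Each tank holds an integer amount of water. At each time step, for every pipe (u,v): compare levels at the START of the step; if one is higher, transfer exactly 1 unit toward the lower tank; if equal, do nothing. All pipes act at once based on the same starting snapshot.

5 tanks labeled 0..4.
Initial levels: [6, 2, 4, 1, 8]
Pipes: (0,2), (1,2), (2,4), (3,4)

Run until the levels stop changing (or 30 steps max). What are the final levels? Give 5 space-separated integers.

Step 1: flows [0->2,2->1,4->2,4->3] -> levels [5 3 5 2 6]
Step 2: flows [0=2,2->1,4->2,4->3] -> levels [5 4 5 3 4]
Step 3: flows [0=2,2->1,2->4,4->3] -> levels [5 5 3 4 4]
Step 4: flows [0->2,1->2,4->2,3=4] -> levels [4 4 6 4 3]
Step 5: flows [2->0,2->1,2->4,3->4] -> levels [5 5 3 3 5]
Step 6: flows [0->2,1->2,4->2,4->3] -> levels [4 4 6 4 3]
  -> period-2 cycle: step 6 state = step 4 state; never stabilizes
  -> state at step 30: (30-4) mod 2 = 0, same as step 4 -> [4 4 6 4 3]

Answer: 4 4 6 4 3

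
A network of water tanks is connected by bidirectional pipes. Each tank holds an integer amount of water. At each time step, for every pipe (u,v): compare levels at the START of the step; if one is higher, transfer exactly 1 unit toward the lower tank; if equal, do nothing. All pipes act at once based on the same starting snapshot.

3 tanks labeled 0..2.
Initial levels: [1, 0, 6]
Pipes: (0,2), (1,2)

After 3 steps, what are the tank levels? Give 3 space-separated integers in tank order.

Answer: 2 2 3

Derivation:
Step 1: flows [2->0,2->1] -> levels [2 1 4]
Step 2: flows [2->0,2->1] -> levels [3 2 2]
Step 3: flows [0->2,1=2] -> levels [2 2 3]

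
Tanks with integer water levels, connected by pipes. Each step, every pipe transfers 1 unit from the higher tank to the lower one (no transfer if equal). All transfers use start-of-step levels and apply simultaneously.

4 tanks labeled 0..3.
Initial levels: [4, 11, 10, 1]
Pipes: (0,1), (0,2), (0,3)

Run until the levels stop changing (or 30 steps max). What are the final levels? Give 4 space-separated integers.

Step 1: flows [1->0,2->0,0->3] -> levels [5 10 9 2]
Step 2: flows [1->0,2->0,0->3] -> levels [6 9 8 3]
Step 3: flows [1->0,2->0,0->3] -> levels [7 8 7 4]
Step 4: flows [1->0,0=2,0->3] -> levels [7 7 7 5]
Step 5: flows [0=1,0=2,0->3] -> levels [6 7 7 6]
Step 6: flows [1->0,2->0,0=3] -> levels [8 6 6 6]
Step 7: flows [0->1,0->2,0->3] -> levels [5 7 7 7]
Step 8: flows [1->0,2->0,3->0] -> levels [8 6 6 6]
  -> period-2 cycle: step 8 state = step 6 state; never stabilizes
  -> state at step 30: (30-6) mod 2 = 0, same as step 6 -> [8 6 6 6]

Answer: 8 6 6 6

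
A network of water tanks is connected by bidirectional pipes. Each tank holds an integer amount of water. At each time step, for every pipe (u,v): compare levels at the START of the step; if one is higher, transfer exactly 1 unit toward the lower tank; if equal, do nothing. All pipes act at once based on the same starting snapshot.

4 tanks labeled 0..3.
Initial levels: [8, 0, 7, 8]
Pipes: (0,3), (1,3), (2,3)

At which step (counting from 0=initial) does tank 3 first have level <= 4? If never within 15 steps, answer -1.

Answer: 5

Derivation:
Step 1: flows [0=3,3->1,3->2] -> levels [8 1 8 6]
Step 2: flows [0->3,3->1,2->3] -> levels [7 2 7 7]
Step 3: flows [0=3,3->1,2=3] -> levels [7 3 7 6]
Step 4: flows [0->3,3->1,2->3] -> levels [6 4 6 7]
Step 5: flows [3->0,3->1,3->2] -> levels [7 5 7 4]
Tank 3 first reaches <=4 at step 5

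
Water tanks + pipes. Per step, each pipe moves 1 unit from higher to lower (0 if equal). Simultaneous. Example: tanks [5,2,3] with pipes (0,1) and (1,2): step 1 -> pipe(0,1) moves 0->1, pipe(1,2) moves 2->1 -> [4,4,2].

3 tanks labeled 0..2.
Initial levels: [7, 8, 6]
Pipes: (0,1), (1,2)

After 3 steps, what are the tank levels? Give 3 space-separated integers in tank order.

Answer: 8 6 7

Derivation:
Step 1: flows [1->0,1->2] -> levels [8 6 7]
Step 2: flows [0->1,2->1] -> levels [7 8 6]
  -> period-2 cycle: step 2 state = step 0 state
  -> state at step 3: (3-0) mod 2 = 1, same as step 1 -> [8 6 7]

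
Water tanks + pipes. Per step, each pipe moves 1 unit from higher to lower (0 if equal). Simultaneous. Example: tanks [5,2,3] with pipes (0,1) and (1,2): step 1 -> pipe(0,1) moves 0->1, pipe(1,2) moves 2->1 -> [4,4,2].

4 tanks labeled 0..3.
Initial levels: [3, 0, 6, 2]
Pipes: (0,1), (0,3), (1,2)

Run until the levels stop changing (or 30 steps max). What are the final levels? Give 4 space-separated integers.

Step 1: flows [0->1,0->3,2->1] -> levels [1 2 5 3]
Step 2: flows [1->0,3->0,2->1] -> levels [3 2 4 2]
Step 3: flows [0->1,0->3,2->1] -> levels [1 4 3 3]
Step 4: flows [1->0,3->0,1->2] -> levels [3 2 4 2]
  -> period-2 cycle: step 4 state = step 2 state; never stabilizes
  -> state at step 30: (30-2) mod 2 = 0, same as step 2 -> [3 2 4 2]

Answer: 3 2 4 2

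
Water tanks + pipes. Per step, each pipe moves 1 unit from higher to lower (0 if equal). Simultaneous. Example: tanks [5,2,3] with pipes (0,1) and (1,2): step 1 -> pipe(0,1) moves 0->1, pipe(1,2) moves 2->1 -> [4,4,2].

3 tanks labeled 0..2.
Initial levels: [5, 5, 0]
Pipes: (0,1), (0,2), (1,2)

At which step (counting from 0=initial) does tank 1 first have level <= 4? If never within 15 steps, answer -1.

Step 1: flows [0=1,0->2,1->2] -> levels [4 4 2]
Tank 1 first reaches <=4 at step 1

Answer: 1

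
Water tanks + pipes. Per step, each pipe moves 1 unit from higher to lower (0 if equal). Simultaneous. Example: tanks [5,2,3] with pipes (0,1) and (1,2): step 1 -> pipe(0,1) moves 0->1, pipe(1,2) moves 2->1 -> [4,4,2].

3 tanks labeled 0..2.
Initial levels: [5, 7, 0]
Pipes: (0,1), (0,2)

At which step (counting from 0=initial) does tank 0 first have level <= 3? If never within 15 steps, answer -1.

Answer: -1

Derivation:
Step 1: flows [1->0,0->2] -> levels [5 6 1]
Step 2: flows [1->0,0->2] -> levels [5 5 2]
Step 3: flows [0=1,0->2] -> levels [4 5 3]
Step 4: flows [1->0,0->2] -> levels [4 4 4]
Step 5: flows [0=1,0=2] -> levels [4 4 4]
  -> stable; tank 0 stays at 4 > 3
Tank 0 never reaches <=3 within 15 steps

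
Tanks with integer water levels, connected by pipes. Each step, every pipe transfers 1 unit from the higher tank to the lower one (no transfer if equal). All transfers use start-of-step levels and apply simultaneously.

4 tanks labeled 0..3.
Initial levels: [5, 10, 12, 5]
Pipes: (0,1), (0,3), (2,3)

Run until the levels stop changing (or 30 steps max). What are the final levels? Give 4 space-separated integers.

Answer: 7 8 8 9

Derivation:
Step 1: flows [1->0,0=3,2->3] -> levels [6 9 11 6]
Step 2: flows [1->0,0=3,2->3] -> levels [7 8 10 7]
Step 3: flows [1->0,0=3,2->3] -> levels [8 7 9 8]
Step 4: flows [0->1,0=3,2->3] -> levels [7 8 8 9]
Step 5: flows [1->0,3->0,3->2] -> levels [9 7 9 7]
Step 6: flows [0->1,0->3,2->3] -> levels [7 8 8 9]
  -> period-2 cycle: step 6 state = step 4 state; never stabilizes
  -> state at step 30: (30-4) mod 2 = 0, same as step 4 -> [7 8 8 9]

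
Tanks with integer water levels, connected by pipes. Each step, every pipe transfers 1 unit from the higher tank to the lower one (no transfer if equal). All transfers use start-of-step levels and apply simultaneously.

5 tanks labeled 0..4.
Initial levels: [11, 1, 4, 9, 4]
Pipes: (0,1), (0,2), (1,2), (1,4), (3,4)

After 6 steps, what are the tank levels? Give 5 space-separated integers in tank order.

Answer: 7 4 6 5 7

Derivation:
Step 1: flows [0->1,0->2,2->1,4->1,3->4] -> levels [9 4 4 8 4]
Step 2: flows [0->1,0->2,1=2,1=4,3->4] -> levels [7 5 5 7 5]
Step 3: flows [0->1,0->2,1=2,1=4,3->4] -> levels [5 6 6 6 6]
Step 4: flows [1->0,2->0,1=2,1=4,3=4] -> levels [7 5 5 6 6]
Step 5: flows [0->1,0->2,1=2,4->1,3=4] -> levels [5 7 6 6 5]
Step 6: flows [1->0,2->0,1->2,1->4,3->4] -> levels [7 4 6 5 7]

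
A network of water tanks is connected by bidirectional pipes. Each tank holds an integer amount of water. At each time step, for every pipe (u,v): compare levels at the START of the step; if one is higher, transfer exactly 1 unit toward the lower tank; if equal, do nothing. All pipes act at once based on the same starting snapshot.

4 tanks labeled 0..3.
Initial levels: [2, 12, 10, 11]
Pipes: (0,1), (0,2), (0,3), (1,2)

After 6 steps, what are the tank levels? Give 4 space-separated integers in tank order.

Answer: 8 9 9 9

Derivation:
Step 1: flows [1->0,2->0,3->0,1->2] -> levels [5 10 10 10]
Step 2: flows [1->0,2->0,3->0,1=2] -> levels [8 9 9 9]
Step 3: flows [1->0,2->0,3->0,1=2] -> levels [11 8 8 8]
Step 4: flows [0->1,0->2,0->3,1=2] -> levels [8 9 9 9]
  -> period-2 cycle: step 4 state = step 2 state
  -> state at step 6: (6-2) mod 2 = 0, same as step 2 -> [8 9 9 9]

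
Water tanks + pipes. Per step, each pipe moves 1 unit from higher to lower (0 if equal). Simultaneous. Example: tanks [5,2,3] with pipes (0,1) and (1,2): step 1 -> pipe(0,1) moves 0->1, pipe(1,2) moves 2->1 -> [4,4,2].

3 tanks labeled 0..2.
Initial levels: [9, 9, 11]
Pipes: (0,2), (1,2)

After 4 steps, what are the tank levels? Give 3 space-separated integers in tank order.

Step 1: flows [2->0,2->1] -> levels [10 10 9]
Step 2: flows [0->2,1->2] -> levels [9 9 11]
  -> period-2 cycle: step 2 state = step 0 state
  -> state at step 4: (4-0) mod 2 = 0, same as step 0 -> [9 9 11]

Answer: 9 9 11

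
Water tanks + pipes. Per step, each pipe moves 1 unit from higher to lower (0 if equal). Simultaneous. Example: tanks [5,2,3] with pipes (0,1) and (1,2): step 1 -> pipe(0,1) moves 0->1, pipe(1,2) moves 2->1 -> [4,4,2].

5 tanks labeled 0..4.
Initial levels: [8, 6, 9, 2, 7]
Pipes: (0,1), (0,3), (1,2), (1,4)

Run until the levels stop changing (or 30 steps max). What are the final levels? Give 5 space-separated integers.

Answer: 7 5 8 5 7

Derivation:
Step 1: flows [0->1,0->3,2->1,4->1] -> levels [6 9 8 3 6]
Step 2: flows [1->0,0->3,1->2,1->4] -> levels [6 6 9 4 7]
Step 3: flows [0=1,0->3,2->1,4->1] -> levels [5 8 8 5 6]
Step 4: flows [1->0,0=3,1=2,1->4] -> levels [6 6 8 5 7]
Step 5: flows [0=1,0->3,2->1,4->1] -> levels [5 8 7 6 6]
Step 6: flows [1->0,3->0,1->2,1->4] -> levels [7 5 8 5 7]
Step 7: flows [0->1,0->3,2->1,4->1] -> levels [5 8 7 6 6]
  -> period-2 cycle: step 7 state = step 5 state; never stabilizes
  -> state at step 30: (30-5) mod 2 = 1, same as step 6 -> [7 5 8 5 7]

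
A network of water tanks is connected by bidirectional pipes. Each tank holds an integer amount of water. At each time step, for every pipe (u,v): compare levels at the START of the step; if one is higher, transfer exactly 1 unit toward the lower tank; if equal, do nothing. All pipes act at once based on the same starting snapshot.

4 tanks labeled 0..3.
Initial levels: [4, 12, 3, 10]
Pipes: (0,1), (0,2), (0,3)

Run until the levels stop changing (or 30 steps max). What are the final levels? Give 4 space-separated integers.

Step 1: flows [1->0,0->2,3->0] -> levels [5 11 4 9]
Step 2: flows [1->0,0->2,3->0] -> levels [6 10 5 8]
Step 3: flows [1->0,0->2,3->0] -> levels [7 9 6 7]
Step 4: flows [1->0,0->2,0=3] -> levels [7 8 7 7]
Step 5: flows [1->0,0=2,0=3] -> levels [8 7 7 7]
Step 6: flows [0->1,0->2,0->3] -> levels [5 8 8 8]
Step 7: flows [1->0,2->0,3->0] -> levels [8 7 7 7]
  -> period-2 cycle: step 7 state = step 5 state; never stabilizes
  -> state at step 30: (30-5) mod 2 = 1, same as step 6 -> [5 8 8 8]

Answer: 5 8 8 8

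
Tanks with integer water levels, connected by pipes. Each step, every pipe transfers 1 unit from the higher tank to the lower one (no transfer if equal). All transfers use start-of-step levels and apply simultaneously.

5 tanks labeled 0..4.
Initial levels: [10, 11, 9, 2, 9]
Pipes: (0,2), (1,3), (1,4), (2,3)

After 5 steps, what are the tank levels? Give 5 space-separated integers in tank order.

Answer: 8 7 8 9 9

Derivation:
Step 1: flows [0->2,1->3,1->4,2->3] -> levels [9 9 9 4 10]
Step 2: flows [0=2,1->3,4->1,2->3] -> levels [9 9 8 6 9]
Step 3: flows [0->2,1->3,1=4,2->3] -> levels [8 8 8 8 9]
Step 4: flows [0=2,1=3,4->1,2=3] -> levels [8 9 8 8 8]
Step 5: flows [0=2,1->3,1->4,2=3] -> levels [8 7 8 9 9]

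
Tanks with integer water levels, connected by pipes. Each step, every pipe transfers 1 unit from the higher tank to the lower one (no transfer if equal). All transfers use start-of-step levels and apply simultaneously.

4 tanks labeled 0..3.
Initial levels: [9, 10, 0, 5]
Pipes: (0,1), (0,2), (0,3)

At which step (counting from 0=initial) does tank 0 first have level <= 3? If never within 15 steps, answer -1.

Step 1: flows [1->0,0->2,0->3] -> levels [8 9 1 6]
Step 2: flows [1->0,0->2,0->3] -> levels [7 8 2 7]
Step 3: flows [1->0,0->2,0=3] -> levels [7 7 3 7]
Step 4: flows [0=1,0->2,0=3] -> levels [6 7 4 7]
Step 5: flows [1->0,0->2,3->0] -> levels [7 6 5 6]
Step 6: flows [0->1,0->2,0->3] -> levels [4 7 6 7]
Step 7: flows [1->0,2->0,3->0] -> levels [7 6 5 6]
  -> period-2 cycle (repeats step 5); tank 0 never drops to <=3
Tank 0 never reaches <=3 within 15 steps

Answer: -1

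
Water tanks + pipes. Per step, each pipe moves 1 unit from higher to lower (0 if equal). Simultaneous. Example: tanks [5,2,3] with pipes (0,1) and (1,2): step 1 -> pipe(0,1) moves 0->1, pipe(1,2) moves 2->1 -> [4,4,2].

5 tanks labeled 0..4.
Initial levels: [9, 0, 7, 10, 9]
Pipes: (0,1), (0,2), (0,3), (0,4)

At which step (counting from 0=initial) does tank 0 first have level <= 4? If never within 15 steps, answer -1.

Answer: -1

Derivation:
Step 1: flows [0->1,0->2,3->0,0=4] -> levels [8 1 8 9 9]
Step 2: flows [0->1,0=2,3->0,4->0] -> levels [9 2 8 8 8]
Step 3: flows [0->1,0->2,0->3,0->4] -> levels [5 3 9 9 9]
Step 4: flows [0->1,2->0,3->0,4->0] -> levels [7 4 8 8 8]
Step 5: flows [0->1,2->0,3->0,4->0] -> levels [9 5 7 7 7]
Step 6: flows [0->1,0->2,0->3,0->4] -> levels [5 6 8 8 8]
Step 7: flows [1->0,2->0,3->0,4->0] -> levels [9 5 7 7 7]
  -> period-2 cycle (repeats step 5); tank 0 never drops to <=4
Tank 0 never reaches <=4 within 15 steps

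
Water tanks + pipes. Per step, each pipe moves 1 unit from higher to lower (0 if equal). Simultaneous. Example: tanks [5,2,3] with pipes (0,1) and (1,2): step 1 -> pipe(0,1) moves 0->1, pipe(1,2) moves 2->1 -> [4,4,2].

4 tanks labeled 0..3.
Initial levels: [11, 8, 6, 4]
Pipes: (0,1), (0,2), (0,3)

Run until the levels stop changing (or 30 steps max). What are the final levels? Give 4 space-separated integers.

Answer: 5 8 8 8

Derivation:
Step 1: flows [0->1,0->2,0->3] -> levels [8 9 7 5]
Step 2: flows [1->0,0->2,0->3] -> levels [7 8 8 6]
Step 3: flows [1->0,2->0,0->3] -> levels [8 7 7 7]
Step 4: flows [0->1,0->2,0->3] -> levels [5 8 8 8]
Step 5: flows [1->0,2->0,3->0] -> levels [8 7 7 7]
  -> period-2 cycle: step 5 state = step 3 state; never stabilizes
  -> state at step 30: (30-3) mod 2 = 1, same as step 4 -> [5 8 8 8]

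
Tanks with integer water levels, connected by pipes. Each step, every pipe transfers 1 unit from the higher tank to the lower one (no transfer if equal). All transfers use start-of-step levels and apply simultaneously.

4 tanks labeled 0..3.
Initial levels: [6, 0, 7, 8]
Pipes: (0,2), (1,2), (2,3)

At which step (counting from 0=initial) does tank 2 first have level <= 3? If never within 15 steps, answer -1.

Answer: 6

Derivation:
Step 1: flows [2->0,2->1,3->2] -> levels [7 1 6 7]
Step 2: flows [0->2,2->1,3->2] -> levels [6 2 7 6]
Step 3: flows [2->0,2->1,2->3] -> levels [7 3 4 7]
Step 4: flows [0->2,2->1,3->2] -> levels [6 4 5 6]
Step 5: flows [0->2,2->1,3->2] -> levels [5 5 6 5]
Step 6: flows [2->0,2->1,2->3] -> levels [6 6 3 6]
Tank 2 first reaches <=3 at step 6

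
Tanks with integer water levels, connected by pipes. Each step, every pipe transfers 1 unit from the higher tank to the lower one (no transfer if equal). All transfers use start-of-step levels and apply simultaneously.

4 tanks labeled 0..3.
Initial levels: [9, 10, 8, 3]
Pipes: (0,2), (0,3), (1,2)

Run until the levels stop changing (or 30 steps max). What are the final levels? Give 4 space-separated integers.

Answer: 6 7 9 8

Derivation:
Step 1: flows [0->2,0->3,1->2] -> levels [7 9 10 4]
Step 2: flows [2->0,0->3,2->1] -> levels [7 10 8 5]
Step 3: flows [2->0,0->3,1->2] -> levels [7 9 8 6]
Step 4: flows [2->0,0->3,1->2] -> levels [7 8 8 7]
Step 5: flows [2->0,0=3,1=2] -> levels [8 8 7 7]
Step 6: flows [0->2,0->3,1->2] -> levels [6 7 9 8]
Step 7: flows [2->0,3->0,2->1] -> levels [8 8 7 7]
  -> period-2 cycle: step 7 state = step 5 state; never stabilizes
  -> state at step 30: (30-5) mod 2 = 1, same as step 6 -> [6 7 9 8]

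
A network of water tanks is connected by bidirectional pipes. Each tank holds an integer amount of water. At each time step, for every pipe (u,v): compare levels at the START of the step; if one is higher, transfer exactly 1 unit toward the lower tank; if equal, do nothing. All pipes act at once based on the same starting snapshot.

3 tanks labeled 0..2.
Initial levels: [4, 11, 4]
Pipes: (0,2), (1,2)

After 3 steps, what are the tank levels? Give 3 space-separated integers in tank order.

Answer: 5 8 6

Derivation:
Step 1: flows [0=2,1->2] -> levels [4 10 5]
Step 2: flows [2->0,1->2] -> levels [5 9 5]
Step 3: flows [0=2,1->2] -> levels [5 8 6]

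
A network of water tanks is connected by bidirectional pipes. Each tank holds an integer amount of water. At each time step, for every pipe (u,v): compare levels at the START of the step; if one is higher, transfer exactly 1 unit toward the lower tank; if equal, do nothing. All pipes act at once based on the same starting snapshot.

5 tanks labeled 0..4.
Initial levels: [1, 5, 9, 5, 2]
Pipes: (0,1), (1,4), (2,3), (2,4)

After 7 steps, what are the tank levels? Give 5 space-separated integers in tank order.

Answer: 3 5 6 4 4

Derivation:
Step 1: flows [1->0,1->4,2->3,2->4] -> levels [2 3 7 6 4]
Step 2: flows [1->0,4->1,2->3,2->4] -> levels [3 3 5 7 4]
Step 3: flows [0=1,4->1,3->2,2->4] -> levels [3 4 5 6 4]
Step 4: flows [1->0,1=4,3->2,2->4] -> levels [4 3 5 5 5]
Step 5: flows [0->1,4->1,2=3,2=4] -> levels [3 5 5 5 4]
Step 6: flows [1->0,1->4,2=3,2->4] -> levels [4 3 4 5 6]
Step 7: flows [0->1,4->1,3->2,4->2] -> levels [3 5 6 4 4]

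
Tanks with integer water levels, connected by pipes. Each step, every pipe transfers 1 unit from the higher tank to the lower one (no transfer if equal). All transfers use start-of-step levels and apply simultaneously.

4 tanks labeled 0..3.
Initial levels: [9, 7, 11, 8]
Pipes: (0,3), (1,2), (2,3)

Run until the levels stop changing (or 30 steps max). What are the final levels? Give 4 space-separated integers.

Step 1: flows [0->3,2->1,2->3] -> levels [8 8 9 10]
Step 2: flows [3->0,2->1,3->2] -> levels [9 9 9 8]
Step 3: flows [0->3,1=2,2->3] -> levels [8 9 8 10]
Step 4: flows [3->0,1->2,3->2] -> levels [9 8 10 8]
Step 5: flows [0->3,2->1,2->3] -> levels [8 9 8 10]
  -> period-2 cycle: step 5 state = step 3 state; never stabilizes
  -> state at step 30: (30-3) mod 2 = 1, same as step 4 -> [9 8 10 8]

Answer: 9 8 10 8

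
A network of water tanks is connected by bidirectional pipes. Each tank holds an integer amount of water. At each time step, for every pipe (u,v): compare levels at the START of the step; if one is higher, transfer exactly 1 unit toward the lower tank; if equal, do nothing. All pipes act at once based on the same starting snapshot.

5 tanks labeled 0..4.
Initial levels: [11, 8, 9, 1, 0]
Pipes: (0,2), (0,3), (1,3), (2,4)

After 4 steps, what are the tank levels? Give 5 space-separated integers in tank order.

Answer: 7 6 6 6 4

Derivation:
Step 1: flows [0->2,0->3,1->3,2->4] -> levels [9 7 9 3 1]
Step 2: flows [0=2,0->3,1->3,2->4] -> levels [8 6 8 5 2]
Step 3: flows [0=2,0->3,1->3,2->4] -> levels [7 5 7 7 3]
Step 4: flows [0=2,0=3,3->1,2->4] -> levels [7 6 6 6 4]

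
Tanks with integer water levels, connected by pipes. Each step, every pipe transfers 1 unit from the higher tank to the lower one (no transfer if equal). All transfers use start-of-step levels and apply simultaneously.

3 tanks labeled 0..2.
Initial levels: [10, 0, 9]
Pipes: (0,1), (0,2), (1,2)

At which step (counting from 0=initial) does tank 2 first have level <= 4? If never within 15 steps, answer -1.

Step 1: flows [0->1,0->2,2->1] -> levels [8 2 9]
Step 2: flows [0->1,2->0,2->1] -> levels [8 4 7]
Step 3: flows [0->1,0->2,2->1] -> levels [6 6 7]
Step 4: flows [0=1,2->0,2->1] -> levels [7 7 5]
Step 5: flows [0=1,0->2,1->2] -> levels [6 6 7]
  -> period-2 cycle (repeats step 3); tank 2 never drops to <=4
Tank 2 never reaches <=4 within 15 steps

Answer: -1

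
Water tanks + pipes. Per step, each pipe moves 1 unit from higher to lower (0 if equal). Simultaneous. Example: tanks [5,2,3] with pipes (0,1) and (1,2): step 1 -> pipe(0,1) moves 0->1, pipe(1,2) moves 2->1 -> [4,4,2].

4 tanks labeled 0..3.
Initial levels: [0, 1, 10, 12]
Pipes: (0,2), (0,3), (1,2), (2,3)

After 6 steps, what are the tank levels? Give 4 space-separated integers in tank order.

Answer: 6 5 7 5

Derivation:
Step 1: flows [2->0,3->0,2->1,3->2] -> levels [2 2 9 10]
Step 2: flows [2->0,3->0,2->1,3->2] -> levels [4 3 8 8]
Step 3: flows [2->0,3->0,2->1,2=3] -> levels [6 4 6 7]
Step 4: flows [0=2,3->0,2->1,3->2] -> levels [7 5 6 5]
Step 5: flows [0->2,0->3,2->1,2->3] -> levels [5 6 5 7]
Step 6: flows [0=2,3->0,1->2,3->2] -> levels [6 5 7 5]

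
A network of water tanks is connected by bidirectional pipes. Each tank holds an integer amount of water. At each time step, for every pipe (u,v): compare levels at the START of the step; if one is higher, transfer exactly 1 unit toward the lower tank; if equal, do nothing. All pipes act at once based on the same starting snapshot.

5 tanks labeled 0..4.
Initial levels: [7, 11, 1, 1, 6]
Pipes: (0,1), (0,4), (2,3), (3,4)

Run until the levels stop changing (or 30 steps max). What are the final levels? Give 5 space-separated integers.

Step 1: flows [1->0,0->4,2=3,4->3] -> levels [7 10 1 2 6]
Step 2: flows [1->0,0->4,3->2,4->3] -> levels [7 9 2 2 6]
Step 3: flows [1->0,0->4,2=3,4->3] -> levels [7 8 2 3 6]
Step 4: flows [1->0,0->4,3->2,4->3] -> levels [7 7 3 3 6]
Step 5: flows [0=1,0->4,2=3,4->3] -> levels [6 7 3 4 6]
Step 6: flows [1->0,0=4,3->2,4->3] -> levels [7 6 4 4 5]
Step 7: flows [0->1,0->4,2=3,4->3] -> levels [5 7 4 5 5]
Step 8: flows [1->0,0=4,3->2,3=4] -> levels [6 6 5 4 5]
Step 9: flows [0=1,0->4,2->3,4->3] -> levels [5 6 4 6 5]
Step 10: flows [1->0,0=4,3->2,3->4] -> levels [6 5 5 4 6]
Step 11: flows [0->1,0=4,2->3,4->3] -> levels [5 6 4 6 5]
  -> period-2 cycle: step 11 state = step 9 state; never stabilizes
  -> state at step 30: (30-9) mod 2 = 1, same as step 10 -> [6 5 5 4 6]

Answer: 6 5 5 4 6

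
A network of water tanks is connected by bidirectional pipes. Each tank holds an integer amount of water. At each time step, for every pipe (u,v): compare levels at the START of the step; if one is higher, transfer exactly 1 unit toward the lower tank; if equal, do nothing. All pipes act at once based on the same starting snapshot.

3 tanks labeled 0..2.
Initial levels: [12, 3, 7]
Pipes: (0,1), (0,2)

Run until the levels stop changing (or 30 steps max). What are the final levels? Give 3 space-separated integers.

Answer: 6 8 8

Derivation:
Step 1: flows [0->1,0->2] -> levels [10 4 8]
Step 2: flows [0->1,0->2] -> levels [8 5 9]
Step 3: flows [0->1,2->0] -> levels [8 6 8]
Step 4: flows [0->1,0=2] -> levels [7 7 8]
Step 5: flows [0=1,2->0] -> levels [8 7 7]
Step 6: flows [0->1,0->2] -> levels [6 8 8]
Step 7: flows [1->0,2->0] -> levels [8 7 7]
  -> period-2 cycle: step 7 state = step 5 state; never stabilizes
  -> state at step 30: (30-5) mod 2 = 1, same as step 6 -> [6 8 8]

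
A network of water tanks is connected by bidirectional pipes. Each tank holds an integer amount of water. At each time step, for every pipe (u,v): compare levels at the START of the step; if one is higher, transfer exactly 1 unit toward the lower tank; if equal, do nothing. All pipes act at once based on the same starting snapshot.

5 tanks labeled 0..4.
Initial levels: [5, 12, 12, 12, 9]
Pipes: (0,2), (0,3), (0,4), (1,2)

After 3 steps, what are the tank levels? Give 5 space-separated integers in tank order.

Step 1: flows [2->0,3->0,4->0,1=2] -> levels [8 12 11 11 8]
Step 2: flows [2->0,3->0,0=4,1->2] -> levels [10 11 11 10 8]
Step 3: flows [2->0,0=3,0->4,1=2] -> levels [10 11 10 10 9]

Answer: 10 11 10 10 9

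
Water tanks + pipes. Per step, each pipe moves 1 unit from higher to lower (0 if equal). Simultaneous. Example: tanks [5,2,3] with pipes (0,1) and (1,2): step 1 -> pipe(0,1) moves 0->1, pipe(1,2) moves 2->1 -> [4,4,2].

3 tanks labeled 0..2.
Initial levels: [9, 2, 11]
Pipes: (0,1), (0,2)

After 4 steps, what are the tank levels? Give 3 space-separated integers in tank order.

Step 1: flows [0->1,2->0] -> levels [9 3 10]
Step 2: flows [0->1,2->0] -> levels [9 4 9]
Step 3: flows [0->1,0=2] -> levels [8 5 9]
Step 4: flows [0->1,2->0] -> levels [8 6 8]

Answer: 8 6 8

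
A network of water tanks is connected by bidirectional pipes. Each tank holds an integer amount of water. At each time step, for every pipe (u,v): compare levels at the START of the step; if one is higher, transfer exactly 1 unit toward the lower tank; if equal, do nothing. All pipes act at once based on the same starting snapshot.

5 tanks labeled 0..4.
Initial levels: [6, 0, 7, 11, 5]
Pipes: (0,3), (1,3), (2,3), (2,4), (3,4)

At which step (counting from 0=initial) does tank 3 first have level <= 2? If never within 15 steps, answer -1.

Step 1: flows [3->0,3->1,3->2,2->4,3->4] -> levels [7 1 7 7 7]
Step 2: flows [0=3,3->1,2=3,2=4,3=4] -> levels [7 2 7 6 7]
Step 3: flows [0->3,3->1,2->3,2=4,4->3] -> levels [6 3 6 8 6]
Step 4: flows [3->0,3->1,3->2,2=4,3->4] -> levels [7 4 7 4 7]
Step 5: flows [0->3,1=3,2->3,2=4,4->3] -> levels [6 4 6 7 6]
Step 6: flows [3->0,3->1,3->2,2=4,3->4] -> levels [7 5 7 3 7]
Step 7: flows [0->3,1->3,2->3,2=4,4->3] -> levels [6 4 6 7 6]
  -> period-2 cycle (repeats step 5); tank 3 never drops to <=2
Tank 3 never reaches <=2 within 15 steps

Answer: -1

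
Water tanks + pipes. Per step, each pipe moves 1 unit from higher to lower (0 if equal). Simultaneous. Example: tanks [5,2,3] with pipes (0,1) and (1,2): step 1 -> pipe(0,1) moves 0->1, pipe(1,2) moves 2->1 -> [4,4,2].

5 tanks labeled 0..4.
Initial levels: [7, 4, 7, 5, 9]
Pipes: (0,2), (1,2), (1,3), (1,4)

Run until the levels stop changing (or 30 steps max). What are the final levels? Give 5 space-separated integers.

Answer: 6 4 8 7 7

Derivation:
Step 1: flows [0=2,2->1,3->1,4->1] -> levels [7 7 6 4 8]
Step 2: flows [0->2,1->2,1->3,4->1] -> levels [6 6 8 5 7]
Step 3: flows [2->0,2->1,1->3,4->1] -> levels [7 7 6 6 6]
Step 4: flows [0->2,1->2,1->3,1->4] -> levels [6 4 8 7 7]
Step 5: flows [2->0,2->1,3->1,4->1] -> levels [7 7 6 6 6]
  -> period-2 cycle: step 5 state = step 3 state; never stabilizes
  -> state at step 30: (30-3) mod 2 = 1, same as step 4 -> [6 4 8 7 7]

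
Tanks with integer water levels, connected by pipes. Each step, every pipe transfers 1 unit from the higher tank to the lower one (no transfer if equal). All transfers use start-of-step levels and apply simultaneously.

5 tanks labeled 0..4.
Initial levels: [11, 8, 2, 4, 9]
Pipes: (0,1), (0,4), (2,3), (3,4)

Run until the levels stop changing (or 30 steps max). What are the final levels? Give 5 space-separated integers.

Answer: 8 7 6 7 6

Derivation:
Step 1: flows [0->1,0->4,3->2,4->3] -> levels [9 9 3 4 9]
Step 2: flows [0=1,0=4,3->2,4->3] -> levels [9 9 4 4 8]
Step 3: flows [0=1,0->4,2=3,4->3] -> levels [8 9 4 5 8]
Step 4: flows [1->0,0=4,3->2,4->3] -> levels [9 8 5 5 7]
Step 5: flows [0->1,0->4,2=3,4->3] -> levels [7 9 5 6 7]
Step 6: flows [1->0,0=4,3->2,4->3] -> levels [8 8 6 6 6]
Step 7: flows [0=1,0->4,2=3,3=4] -> levels [7 8 6 6 7]
Step 8: flows [1->0,0=4,2=3,4->3] -> levels [8 7 6 7 6]
Step 9: flows [0->1,0->4,3->2,3->4] -> levels [6 8 7 5 8]
Step 10: flows [1->0,4->0,2->3,4->3] -> levels [8 7 6 7 6]
  -> period-2 cycle: step 10 state = step 8 state; never stabilizes
  -> state at step 30: (30-8) mod 2 = 0, same as step 8 -> [8 7 6 7 6]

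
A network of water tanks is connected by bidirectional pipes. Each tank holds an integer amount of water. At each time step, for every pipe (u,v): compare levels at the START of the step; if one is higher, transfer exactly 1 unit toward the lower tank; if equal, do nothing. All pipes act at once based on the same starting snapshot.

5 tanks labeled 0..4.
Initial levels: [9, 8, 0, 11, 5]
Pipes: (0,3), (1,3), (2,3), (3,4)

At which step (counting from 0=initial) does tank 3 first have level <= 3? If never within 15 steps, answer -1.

Answer: -1

Derivation:
Step 1: flows [3->0,3->1,3->2,3->4] -> levels [10 9 1 7 6]
Step 2: flows [0->3,1->3,3->2,3->4] -> levels [9 8 2 7 7]
Step 3: flows [0->3,1->3,3->2,3=4] -> levels [8 7 3 8 7]
Step 4: flows [0=3,3->1,3->2,3->4] -> levels [8 8 4 5 8]
Step 5: flows [0->3,1->3,3->2,4->3] -> levels [7 7 5 7 7]
Step 6: flows [0=3,1=3,3->2,3=4] -> levels [7 7 6 6 7]
Step 7: flows [0->3,1->3,2=3,4->3] -> levels [6 6 6 9 6]
Step 8: flows [3->0,3->1,3->2,3->4] -> levels [7 7 7 5 7]
Step 9: flows [0->3,1->3,2->3,4->3] -> levels [6 6 6 9 6]
  -> period-2 cycle (repeats step 7); tank 3 never drops to <=3
Tank 3 never reaches <=3 within 15 steps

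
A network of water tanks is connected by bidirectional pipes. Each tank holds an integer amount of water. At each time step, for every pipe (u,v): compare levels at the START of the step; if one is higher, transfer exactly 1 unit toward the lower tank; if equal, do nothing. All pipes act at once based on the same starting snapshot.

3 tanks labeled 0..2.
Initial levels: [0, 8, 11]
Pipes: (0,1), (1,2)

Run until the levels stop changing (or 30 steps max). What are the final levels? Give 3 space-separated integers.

Answer: 7 5 7

Derivation:
Step 1: flows [1->0,2->1] -> levels [1 8 10]
Step 2: flows [1->0,2->1] -> levels [2 8 9]
Step 3: flows [1->0,2->1] -> levels [3 8 8]
Step 4: flows [1->0,1=2] -> levels [4 7 8]
Step 5: flows [1->0,2->1] -> levels [5 7 7]
Step 6: flows [1->0,1=2] -> levels [6 6 7]
Step 7: flows [0=1,2->1] -> levels [6 7 6]
Step 8: flows [1->0,1->2] -> levels [7 5 7]
Step 9: flows [0->1,2->1] -> levels [6 7 6]
  -> period-2 cycle: step 9 state = step 7 state; never stabilizes
  -> state at step 30: (30-7) mod 2 = 1, same as step 8 -> [7 5 7]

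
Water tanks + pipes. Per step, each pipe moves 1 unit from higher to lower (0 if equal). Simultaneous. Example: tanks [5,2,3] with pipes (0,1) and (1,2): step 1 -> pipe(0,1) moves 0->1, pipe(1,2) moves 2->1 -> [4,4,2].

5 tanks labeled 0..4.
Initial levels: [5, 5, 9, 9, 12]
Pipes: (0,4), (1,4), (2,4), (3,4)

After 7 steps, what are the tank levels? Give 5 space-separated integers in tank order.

Answer: 8 8 8 8 8

Derivation:
Step 1: flows [4->0,4->1,4->2,4->3] -> levels [6 6 10 10 8]
Step 2: flows [4->0,4->1,2->4,3->4] -> levels [7 7 9 9 8]
Step 3: flows [4->0,4->1,2->4,3->4] -> levels [8 8 8 8 8]
Step 4: flows [0=4,1=4,2=4,3=4] -> levels [8 8 8 8 8]
  -> stable; steps 5..7 unchanged -> [8 8 8 8 8]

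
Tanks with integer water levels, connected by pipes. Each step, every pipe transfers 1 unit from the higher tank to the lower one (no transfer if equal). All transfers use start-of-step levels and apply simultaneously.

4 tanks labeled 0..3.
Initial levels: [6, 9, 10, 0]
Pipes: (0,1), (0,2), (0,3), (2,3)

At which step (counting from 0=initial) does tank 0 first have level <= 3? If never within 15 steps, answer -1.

Step 1: flows [1->0,2->0,0->3,2->3] -> levels [7 8 8 2]
Step 2: flows [1->0,2->0,0->3,2->3] -> levels [8 7 6 4]
Step 3: flows [0->1,0->2,0->3,2->3] -> levels [5 8 6 6]
Step 4: flows [1->0,2->0,3->0,2=3] -> levels [8 7 5 5]
Step 5: flows [0->1,0->2,0->3,2=3] -> levels [5 8 6 6]
  -> period-2 cycle (repeats step 3); tank 0 never drops to <=3
Tank 0 never reaches <=3 within 15 steps

Answer: -1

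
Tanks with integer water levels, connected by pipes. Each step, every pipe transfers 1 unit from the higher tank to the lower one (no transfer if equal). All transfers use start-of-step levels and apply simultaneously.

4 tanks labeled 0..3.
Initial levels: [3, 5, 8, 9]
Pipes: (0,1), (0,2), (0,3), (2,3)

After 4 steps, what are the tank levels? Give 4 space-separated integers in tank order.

Answer: 8 5 6 6

Derivation:
Step 1: flows [1->0,2->0,3->0,3->2] -> levels [6 4 8 7]
Step 2: flows [0->1,2->0,3->0,2->3] -> levels [7 5 6 7]
Step 3: flows [0->1,0->2,0=3,3->2] -> levels [5 6 8 6]
Step 4: flows [1->0,2->0,3->0,2->3] -> levels [8 5 6 6]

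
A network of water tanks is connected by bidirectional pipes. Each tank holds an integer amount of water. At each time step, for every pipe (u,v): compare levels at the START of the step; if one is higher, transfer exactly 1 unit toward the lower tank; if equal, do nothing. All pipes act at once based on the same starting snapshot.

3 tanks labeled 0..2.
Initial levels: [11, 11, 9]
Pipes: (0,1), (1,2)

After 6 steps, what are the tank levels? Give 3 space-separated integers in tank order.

Step 1: flows [0=1,1->2] -> levels [11 10 10]
Step 2: flows [0->1,1=2] -> levels [10 11 10]
Step 3: flows [1->0,1->2] -> levels [11 9 11]
Step 4: flows [0->1,2->1] -> levels [10 11 10]
  -> period-2 cycle: step 4 state = step 2 state
  -> state at step 6: (6-2) mod 2 = 0, same as step 2 -> [10 11 10]

Answer: 10 11 10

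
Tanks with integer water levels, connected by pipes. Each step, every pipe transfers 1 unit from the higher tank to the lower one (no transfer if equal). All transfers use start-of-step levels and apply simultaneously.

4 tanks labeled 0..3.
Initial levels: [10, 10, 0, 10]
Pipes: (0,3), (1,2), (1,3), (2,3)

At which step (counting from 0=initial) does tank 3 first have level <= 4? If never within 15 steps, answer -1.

Step 1: flows [0=3,1->2,1=3,3->2] -> levels [10 9 2 9]
Step 2: flows [0->3,1->2,1=3,3->2] -> levels [9 8 4 9]
Step 3: flows [0=3,1->2,3->1,3->2] -> levels [9 8 6 7]
Step 4: flows [0->3,1->2,1->3,3->2] -> levels [8 6 8 8]
Step 5: flows [0=3,2->1,3->1,2=3] -> levels [8 8 7 7]
Step 6: flows [0->3,1->2,1->3,2=3] -> levels [7 6 8 9]
Step 7: flows [3->0,2->1,3->1,3->2] -> levels [8 8 8 6]
Step 8: flows [0->3,1=2,1->3,2->3] -> levels [7 7 7 9]
Step 9: flows [3->0,1=2,3->1,3->2] -> levels [8 8 8 6]
  -> period-2 cycle (repeats step 7); tank 3 never drops to <=4
Tank 3 never reaches <=4 within 15 steps

Answer: -1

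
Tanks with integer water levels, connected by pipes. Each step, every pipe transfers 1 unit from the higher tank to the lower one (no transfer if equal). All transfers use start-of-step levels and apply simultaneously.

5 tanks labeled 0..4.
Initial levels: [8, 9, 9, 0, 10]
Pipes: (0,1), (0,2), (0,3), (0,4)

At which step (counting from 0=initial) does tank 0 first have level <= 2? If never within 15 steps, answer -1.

Answer: -1

Derivation:
Step 1: flows [1->0,2->0,0->3,4->0] -> levels [10 8 8 1 9]
Step 2: flows [0->1,0->2,0->3,0->4] -> levels [6 9 9 2 10]
Step 3: flows [1->0,2->0,0->3,4->0] -> levels [8 8 8 3 9]
Step 4: flows [0=1,0=2,0->3,4->0] -> levels [8 8 8 4 8]
Step 5: flows [0=1,0=2,0->3,0=4] -> levels [7 8 8 5 8]
Step 6: flows [1->0,2->0,0->3,4->0] -> levels [9 7 7 6 7]
Step 7: flows [0->1,0->2,0->3,0->4] -> levels [5 8 8 7 8]
Step 8: flows [1->0,2->0,3->0,4->0] -> levels [9 7 7 6 7]
  -> period-2 cycle (repeats step 6); tank 0 never drops to <=2
Tank 0 never reaches <=2 within 15 steps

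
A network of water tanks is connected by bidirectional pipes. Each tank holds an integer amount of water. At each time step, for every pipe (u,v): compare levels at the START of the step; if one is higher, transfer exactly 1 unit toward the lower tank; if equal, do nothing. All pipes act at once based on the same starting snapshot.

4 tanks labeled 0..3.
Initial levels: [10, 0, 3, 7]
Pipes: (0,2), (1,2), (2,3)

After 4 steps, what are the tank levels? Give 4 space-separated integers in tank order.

Step 1: flows [0->2,2->1,3->2] -> levels [9 1 4 6]
Step 2: flows [0->2,2->1,3->2] -> levels [8 2 5 5]
Step 3: flows [0->2,2->1,2=3] -> levels [7 3 5 5]
Step 4: flows [0->2,2->1,2=3] -> levels [6 4 5 5]

Answer: 6 4 5 5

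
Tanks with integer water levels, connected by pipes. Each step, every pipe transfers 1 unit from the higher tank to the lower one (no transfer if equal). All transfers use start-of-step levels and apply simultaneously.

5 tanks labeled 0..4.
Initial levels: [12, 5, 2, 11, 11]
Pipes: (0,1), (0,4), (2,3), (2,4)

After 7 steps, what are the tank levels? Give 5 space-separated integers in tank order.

Answer: 7 9 7 9 9

Derivation:
Step 1: flows [0->1,0->4,3->2,4->2] -> levels [10 6 4 10 11]
Step 2: flows [0->1,4->0,3->2,4->2] -> levels [10 7 6 9 9]
Step 3: flows [0->1,0->4,3->2,4->2] -> levels [8 8 8 8 9]
Step 4: flows [0=1,4->0,2=3,4->2] -> levels [9 8 9 8 7]
Step 5: flows [0->1,0->4,2->3,2->4] -> levels [7 9 7 9 9]
Step 6: flows [1->0,4->0,3->2,4->2] -> levels [9 8 9 8 7]
  -> period-2 cycle: step 6 state = step 4 state
  -> state at step 7: (7-4) mod 2 = 1, same as step 5 -> [7 9 7 9 9]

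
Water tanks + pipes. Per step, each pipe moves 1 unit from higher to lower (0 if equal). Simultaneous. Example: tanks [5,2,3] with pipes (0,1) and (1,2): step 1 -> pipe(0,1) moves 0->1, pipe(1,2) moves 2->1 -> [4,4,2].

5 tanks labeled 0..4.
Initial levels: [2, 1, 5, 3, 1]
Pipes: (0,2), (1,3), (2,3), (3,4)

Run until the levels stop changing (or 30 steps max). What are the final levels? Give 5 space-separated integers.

Step 1: flows [2->0,3->1,2->3,3->4] -> levels [3 2 3 2 2]
Step 2: flows [0=2,1=3,2->3,3=4] -> levels [3 2 2 3 2]
Step 3: flows [0->2,3->1,3->2,3->4] -> levels [2 3 4 0 3]
Step 4: flows [2->0,1->3,2->3,4->3] -> levels [3 2 2 3 2]
  -> period-2 cycle: step 4 state = step 2 state; never stabilizes
  -> state at step 30: (30-2) mod 2 = 0, same as step 2 -> [3 2 2 3 2]

Answer: 3 2 2 3 2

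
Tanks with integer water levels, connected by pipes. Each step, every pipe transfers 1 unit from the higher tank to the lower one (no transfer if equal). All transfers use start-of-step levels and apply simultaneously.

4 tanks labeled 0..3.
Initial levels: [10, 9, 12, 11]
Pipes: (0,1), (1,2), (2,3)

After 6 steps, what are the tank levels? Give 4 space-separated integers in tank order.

Answer: 10 9 12 11

Derivation:
Step 1: flows [0->1,2->1,2->3] -> levels [9 11 10 12]
Step 2: flows [1->0,1->2,3->2] -> levels [10 9 12 11]
  -> period-2 cycle: step 2 state = step 0 state
  -> state at step 6: (6-0) mod 2 = 0, same as step 0 -> [10 9 12 11]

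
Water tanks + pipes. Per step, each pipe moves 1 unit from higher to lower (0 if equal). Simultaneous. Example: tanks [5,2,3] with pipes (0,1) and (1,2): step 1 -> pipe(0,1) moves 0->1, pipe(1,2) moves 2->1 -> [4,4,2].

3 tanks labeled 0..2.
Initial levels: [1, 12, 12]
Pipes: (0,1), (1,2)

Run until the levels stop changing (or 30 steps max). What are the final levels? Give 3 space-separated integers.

Answer: 8 9 8

Derivation:
Step 1: flows [1->0,1=2] -> levels [2 11 12]
Step 2: flows [1->0,2->1] -> levels [3 11 11]
Step 3: flows [1->0,1=2] -> levels [4 10 11]
Step 4: flows [1->0,2->1] -> levels [5 10 10]
Step 5: flows [1->0,1=2] -> levels [6 9 10]
Step 6: flows [1->0,2->1] -> levels [7 9 9]
Step 7: flows [1->0,1=2] -> levels [8 8 9]
Step 8: flows [0=1,2->1] -> levels [8 9 8]
Step 9: flows [1->0,1->2] -> levels [9 7 9]
Step 10: flows [0->1,2->1] -> levels [8 9 8]
  -> period-2 cycle: step 10 state = step 8 state; never stabilizes
  -> state at step 30: (30-8) mod 2 = 0, same as step 8 -> [8 9 8]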